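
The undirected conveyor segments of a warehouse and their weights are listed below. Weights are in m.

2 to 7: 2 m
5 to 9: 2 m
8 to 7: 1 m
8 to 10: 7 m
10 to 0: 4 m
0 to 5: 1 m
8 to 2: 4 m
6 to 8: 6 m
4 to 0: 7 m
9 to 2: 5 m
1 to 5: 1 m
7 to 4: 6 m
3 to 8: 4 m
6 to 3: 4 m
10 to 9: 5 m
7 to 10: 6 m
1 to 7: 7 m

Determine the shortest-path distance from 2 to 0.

8 m

Compare a few routes:
2 - 7 - 1 - 5 - 0: 2+7+1+1 = 11
2 - 7 - 10 - 0: 2+6+4 = 12
2 - 9 - 5 - 0: 5+2+1 = 8
Cheapest is 2 - 9 - 5 - 0 at 8 m.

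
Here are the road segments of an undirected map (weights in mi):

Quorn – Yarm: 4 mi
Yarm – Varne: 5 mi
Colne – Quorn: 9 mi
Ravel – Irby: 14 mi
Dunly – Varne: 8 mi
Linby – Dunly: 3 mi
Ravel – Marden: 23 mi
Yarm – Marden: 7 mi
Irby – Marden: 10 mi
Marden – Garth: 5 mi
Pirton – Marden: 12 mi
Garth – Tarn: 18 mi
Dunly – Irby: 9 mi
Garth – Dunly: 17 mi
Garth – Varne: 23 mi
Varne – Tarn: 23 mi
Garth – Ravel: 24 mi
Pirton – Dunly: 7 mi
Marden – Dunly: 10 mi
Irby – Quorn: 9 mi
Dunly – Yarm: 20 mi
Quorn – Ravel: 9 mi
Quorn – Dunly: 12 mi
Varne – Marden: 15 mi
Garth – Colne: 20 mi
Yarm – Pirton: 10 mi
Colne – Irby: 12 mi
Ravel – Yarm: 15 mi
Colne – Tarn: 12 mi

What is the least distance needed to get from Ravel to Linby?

Shortest distances from Ravel:
Ravel: 0
Quorn: 9  (via Ravel)
Yarm: 13  (via Quorn)
Irby: 14  (via Ravel)
Colne: 18  (via Quorn)
Varne: 18  (via Yarm)
Marden: 20  (via Yarm)
Dunly: 21  (via Quorn)
Pirton: 23  (via Yarm)
Garth: 24  (via Ravel)
Linby: 24  (via Dunly)
Shortest route: Ravel → Quorn → Dunly → Linby = 24 mi.

24 mi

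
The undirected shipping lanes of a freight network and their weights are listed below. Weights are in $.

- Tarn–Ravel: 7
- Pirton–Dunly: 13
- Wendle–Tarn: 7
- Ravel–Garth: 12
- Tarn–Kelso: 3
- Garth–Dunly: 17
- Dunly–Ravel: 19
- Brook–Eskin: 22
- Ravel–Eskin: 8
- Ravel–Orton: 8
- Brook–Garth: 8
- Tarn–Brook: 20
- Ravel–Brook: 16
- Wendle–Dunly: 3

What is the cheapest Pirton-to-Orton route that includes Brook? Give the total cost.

Best Pirton to Brook: Pirton → Dunly → Garth → Brook costing 38
Best Brook to Orton: Brook → Ravel → Orton costing 24
Total via Brook: 38 + 24 = $62.

$62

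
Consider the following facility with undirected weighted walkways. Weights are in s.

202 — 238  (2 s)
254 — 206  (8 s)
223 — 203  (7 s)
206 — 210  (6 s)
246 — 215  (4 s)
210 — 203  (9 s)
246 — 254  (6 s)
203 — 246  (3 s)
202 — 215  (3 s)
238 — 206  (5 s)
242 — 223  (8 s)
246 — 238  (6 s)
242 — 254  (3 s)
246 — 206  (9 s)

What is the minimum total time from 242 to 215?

Running Dijkstra from 242:
242: 0
254: 3  (via 242)
223: 8  (via 242)
246: 9  (via 254)
206: 11  (via 254)
203: 12  (via 246)
215: 13  (via 246)
Shortest route: 242–254–246–215 = 13 s.

13 s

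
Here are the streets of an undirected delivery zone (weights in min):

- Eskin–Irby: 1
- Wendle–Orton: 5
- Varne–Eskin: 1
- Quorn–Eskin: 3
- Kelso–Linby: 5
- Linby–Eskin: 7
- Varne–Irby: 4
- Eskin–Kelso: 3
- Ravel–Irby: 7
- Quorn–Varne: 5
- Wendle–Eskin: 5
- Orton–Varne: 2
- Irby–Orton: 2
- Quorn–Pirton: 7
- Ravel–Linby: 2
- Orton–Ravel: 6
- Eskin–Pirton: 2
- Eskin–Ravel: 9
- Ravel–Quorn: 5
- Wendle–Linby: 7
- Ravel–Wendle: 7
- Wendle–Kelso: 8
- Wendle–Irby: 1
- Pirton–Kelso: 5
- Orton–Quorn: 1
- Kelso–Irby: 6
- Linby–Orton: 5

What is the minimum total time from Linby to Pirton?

9 min

Compare a few routes:
Linby - Orton - Irby - Eskin - Pirton: 5+2+1+2 = 10
Linby - Kelso - Pirton: 5+5 = 10
Linby - Orton - Varne - Eskin - Pirton: 5+2+1+2 = 10
Linby - Eskin - Pirton: 7+2 = 9
Cheapest is Linby - Eskin - Pirton at 9 min.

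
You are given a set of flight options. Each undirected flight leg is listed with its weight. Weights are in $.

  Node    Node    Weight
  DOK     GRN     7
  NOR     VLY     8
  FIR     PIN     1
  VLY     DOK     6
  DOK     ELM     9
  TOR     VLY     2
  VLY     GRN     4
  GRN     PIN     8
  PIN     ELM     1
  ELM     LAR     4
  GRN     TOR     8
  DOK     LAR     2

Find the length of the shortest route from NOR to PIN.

$20

Candidate routes:
NOR–VLY–GRN–PIN: 8+4+8 = 20
NOR–VLY–DOK–LAR–ELM–PIN: 8+6+2+4+1 = 21
NOR–VLY–DOK–ELM–PIN: 8+6+9+1 = 24
The minimum is $20 via NOR–VLY–GRN–PIN.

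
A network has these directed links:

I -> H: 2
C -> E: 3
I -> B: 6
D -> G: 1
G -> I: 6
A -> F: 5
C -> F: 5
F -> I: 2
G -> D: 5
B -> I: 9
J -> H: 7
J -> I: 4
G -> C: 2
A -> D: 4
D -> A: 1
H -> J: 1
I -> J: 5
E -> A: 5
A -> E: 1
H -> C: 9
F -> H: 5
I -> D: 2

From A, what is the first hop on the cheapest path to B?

F

Compare a few routes:
A–D–G–I–B: 4+1+6+6 = 17
A–F–I–B: 5+2+6 = 13
The minimum is 13 via A–F–I–B.
So from A the first move is to F.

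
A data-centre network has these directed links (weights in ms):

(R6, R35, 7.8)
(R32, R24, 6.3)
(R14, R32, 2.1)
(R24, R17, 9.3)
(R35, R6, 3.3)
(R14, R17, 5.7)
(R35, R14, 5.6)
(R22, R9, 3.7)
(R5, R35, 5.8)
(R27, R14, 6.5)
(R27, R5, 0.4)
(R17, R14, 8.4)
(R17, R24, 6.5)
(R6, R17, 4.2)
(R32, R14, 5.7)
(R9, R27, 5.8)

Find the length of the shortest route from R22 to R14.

Shortest distances from R22:
R22: 0
R9: 3.7  (via R22)
R27: 9.5  (via R9)
R5: 9.9  (via R27)
R35: 15.7  (via R5)
R14: 16  (via R27)
Shortest route: R22–R9–R27–R14 = 16 ms.

16 ms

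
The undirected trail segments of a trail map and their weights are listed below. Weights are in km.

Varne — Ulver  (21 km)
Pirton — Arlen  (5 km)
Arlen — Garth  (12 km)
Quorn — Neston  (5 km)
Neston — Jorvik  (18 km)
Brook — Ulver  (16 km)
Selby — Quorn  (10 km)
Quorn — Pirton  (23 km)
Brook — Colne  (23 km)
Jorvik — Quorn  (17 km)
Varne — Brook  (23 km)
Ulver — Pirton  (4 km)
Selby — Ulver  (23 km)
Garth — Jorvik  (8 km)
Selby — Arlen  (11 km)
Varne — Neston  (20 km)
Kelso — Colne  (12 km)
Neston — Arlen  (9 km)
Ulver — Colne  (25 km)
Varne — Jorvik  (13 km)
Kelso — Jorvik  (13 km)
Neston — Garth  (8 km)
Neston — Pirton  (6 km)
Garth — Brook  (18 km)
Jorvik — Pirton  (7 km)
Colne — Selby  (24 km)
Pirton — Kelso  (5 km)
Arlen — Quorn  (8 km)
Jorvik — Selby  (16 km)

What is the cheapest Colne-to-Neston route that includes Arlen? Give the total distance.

31 km

Best Colne to Arlen: Colne–Kelso–Pirton–Arlen costing 22
Shortest Arlen→Neston: Arlen–Neston = 9
Total via Arlen: 22 + 9 = 31 km.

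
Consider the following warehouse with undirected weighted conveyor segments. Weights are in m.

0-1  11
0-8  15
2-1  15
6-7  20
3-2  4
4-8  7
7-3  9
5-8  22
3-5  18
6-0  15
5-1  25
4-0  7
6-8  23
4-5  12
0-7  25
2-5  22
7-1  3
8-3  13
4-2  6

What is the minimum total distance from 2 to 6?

Enumerating some paths:
2–3–7–6: 4+9+20 = 33
2–4–8–6: 6+7+23 = 36
2–4–0–6: 6+7+15 = 28
2–1–7–6: 15+3+20 = 38
The minimum is 28 m via 2–4–0–6.

28 m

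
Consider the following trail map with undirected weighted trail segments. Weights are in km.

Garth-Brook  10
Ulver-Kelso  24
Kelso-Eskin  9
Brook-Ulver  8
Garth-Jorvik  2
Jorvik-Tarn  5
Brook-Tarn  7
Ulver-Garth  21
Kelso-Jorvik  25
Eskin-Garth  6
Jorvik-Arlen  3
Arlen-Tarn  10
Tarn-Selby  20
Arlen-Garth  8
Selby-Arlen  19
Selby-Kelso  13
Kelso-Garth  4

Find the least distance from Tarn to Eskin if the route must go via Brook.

23 km

Shortest Tarn→Brook: Tarn → Brook = 7
Best Brook to Eskin: Brook → Garth → Eskin costing 16
Total via Brook: 7 + 16 = 23 km.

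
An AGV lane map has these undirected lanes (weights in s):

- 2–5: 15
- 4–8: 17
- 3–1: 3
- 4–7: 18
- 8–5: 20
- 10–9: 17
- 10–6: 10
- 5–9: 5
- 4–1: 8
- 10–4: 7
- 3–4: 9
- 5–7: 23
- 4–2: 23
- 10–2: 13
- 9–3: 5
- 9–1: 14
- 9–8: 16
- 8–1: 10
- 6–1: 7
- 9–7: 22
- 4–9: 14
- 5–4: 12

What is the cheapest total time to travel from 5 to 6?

Settle nodes by increasing distance from 5:
5: 0
9: 5  (via 5)
3: 10  (via 9)
4: 12  (via 5)
1: 13  (via 3)
2: 15  (via 5)
10: 19  (via 4)
6: 20  (via 1)
Shortest route: 5–9–3–1–6 = 20 s.

20 s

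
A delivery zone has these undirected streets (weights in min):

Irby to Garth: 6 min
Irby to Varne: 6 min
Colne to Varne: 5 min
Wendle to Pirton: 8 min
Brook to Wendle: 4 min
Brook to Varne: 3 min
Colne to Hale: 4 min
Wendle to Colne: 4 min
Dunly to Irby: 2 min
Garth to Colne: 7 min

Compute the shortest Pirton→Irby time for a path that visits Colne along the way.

Shortest Pirton→Colne: Pirton–Wendle–Colne = 12
Best Colne to Irby: Colne–Varne–Irby costing 11
Total via Colne: 12 + 11 = 23 min.

23 min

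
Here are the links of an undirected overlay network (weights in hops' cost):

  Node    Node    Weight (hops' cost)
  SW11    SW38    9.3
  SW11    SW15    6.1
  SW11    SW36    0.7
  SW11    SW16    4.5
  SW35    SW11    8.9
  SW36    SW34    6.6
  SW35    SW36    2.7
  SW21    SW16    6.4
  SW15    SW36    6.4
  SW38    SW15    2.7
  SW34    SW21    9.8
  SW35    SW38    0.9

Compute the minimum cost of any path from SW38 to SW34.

10.2 hops' cost

Settle nodes by increasing distance from SW38:
SW38: 0
SW35: 0.9  (via SW38)
SW15: 2.7  (via SW38)
SW36: 3.6  (via SW35)
SW11: 4.3  (via SW36)
SW16: 8.8  (via SW11)
SW34: 10.2  (via SW36)
Shortest route: SW38 → SW35 → SW36 → SW34 = 10.2 hops' cost.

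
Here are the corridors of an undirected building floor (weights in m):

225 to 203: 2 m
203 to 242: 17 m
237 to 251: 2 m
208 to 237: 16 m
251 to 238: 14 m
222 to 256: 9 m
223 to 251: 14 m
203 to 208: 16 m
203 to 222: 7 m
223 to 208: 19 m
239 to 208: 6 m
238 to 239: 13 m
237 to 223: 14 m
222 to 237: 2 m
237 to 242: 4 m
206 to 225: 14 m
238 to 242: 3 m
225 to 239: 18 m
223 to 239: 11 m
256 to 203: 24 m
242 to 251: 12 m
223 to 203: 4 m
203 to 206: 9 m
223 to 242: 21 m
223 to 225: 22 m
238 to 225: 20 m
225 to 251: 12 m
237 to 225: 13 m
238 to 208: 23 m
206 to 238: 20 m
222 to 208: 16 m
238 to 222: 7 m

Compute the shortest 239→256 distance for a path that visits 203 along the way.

Shortest 239→203: 239–223–203 = 15
Shortest 203→256: 203–222–256 = 16
Total via 203: 15 + 16 = 31 m.

31 m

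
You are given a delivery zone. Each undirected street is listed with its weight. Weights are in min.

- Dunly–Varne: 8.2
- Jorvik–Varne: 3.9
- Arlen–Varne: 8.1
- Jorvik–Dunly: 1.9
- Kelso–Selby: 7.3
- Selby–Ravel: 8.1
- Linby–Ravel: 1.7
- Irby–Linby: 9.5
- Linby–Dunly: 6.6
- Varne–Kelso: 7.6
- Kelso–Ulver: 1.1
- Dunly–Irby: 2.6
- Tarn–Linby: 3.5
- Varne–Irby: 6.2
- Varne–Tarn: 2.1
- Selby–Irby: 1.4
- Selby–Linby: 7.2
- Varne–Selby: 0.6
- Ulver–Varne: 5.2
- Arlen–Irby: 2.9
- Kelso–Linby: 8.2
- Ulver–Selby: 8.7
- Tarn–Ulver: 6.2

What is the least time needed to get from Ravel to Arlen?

Enumerating some paths:
Ravel → Selby → Irby → Arlen: 8.1+1.4+2.9 = 12.4
Ravel → Linby → Tarn → Varne → Selby → Irby → Arlen: 1.7+3.5+2.1+0.6+1.4+2.9 = 12.2
Cheapest is Ravel → Linby → Tarn → Varne → Selby → Irby → Arlen at 12.2 min.

12.2 min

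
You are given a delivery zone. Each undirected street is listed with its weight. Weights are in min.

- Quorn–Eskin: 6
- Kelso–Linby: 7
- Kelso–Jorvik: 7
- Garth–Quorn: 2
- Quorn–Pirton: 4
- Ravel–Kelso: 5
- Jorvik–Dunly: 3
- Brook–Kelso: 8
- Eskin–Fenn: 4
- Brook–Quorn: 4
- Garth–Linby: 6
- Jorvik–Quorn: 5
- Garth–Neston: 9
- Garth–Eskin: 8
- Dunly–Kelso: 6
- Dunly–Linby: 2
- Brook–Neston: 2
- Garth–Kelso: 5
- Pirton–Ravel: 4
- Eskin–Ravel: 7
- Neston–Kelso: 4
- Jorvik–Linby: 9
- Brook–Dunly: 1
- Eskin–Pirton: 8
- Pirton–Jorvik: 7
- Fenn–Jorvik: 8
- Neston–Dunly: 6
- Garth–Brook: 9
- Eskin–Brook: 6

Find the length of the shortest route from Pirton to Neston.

Shortest distances from Pirton:
Pirton: 0
Ravel: 4  (via Pirton)
Quorn: 4  (via Pirton)
Garth: 6  (via Quorn)
Jorvik: 7  (via Pirton)
Eskin: 8  (via Pirton)
Brook: 8  (via Quorn)
Kelso: 9  (via Ravel)
Dunly: 9  (via Brook)
Neston: 10  (via Brook)
Shortest route: Pirton–Quorn–Brook–Neston = 10 min.

10 min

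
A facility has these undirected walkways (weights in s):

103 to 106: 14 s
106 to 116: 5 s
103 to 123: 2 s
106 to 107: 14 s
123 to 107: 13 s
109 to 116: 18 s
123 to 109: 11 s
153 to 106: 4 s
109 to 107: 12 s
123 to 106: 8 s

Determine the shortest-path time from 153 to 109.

23 s

Compare a few routes:
153 - 106 - 116 - 109: 4+5+18 = 27
153 - 106 - 107 - 109: 4+14+12 = 30
153 - 106 - 103 - 123 - 109: 4+14+2+11 = 31
153 - 106 - 123 - 109: 4+8+11 = 23
The minimum is 23 s via 153 - 106 - 123 - 109.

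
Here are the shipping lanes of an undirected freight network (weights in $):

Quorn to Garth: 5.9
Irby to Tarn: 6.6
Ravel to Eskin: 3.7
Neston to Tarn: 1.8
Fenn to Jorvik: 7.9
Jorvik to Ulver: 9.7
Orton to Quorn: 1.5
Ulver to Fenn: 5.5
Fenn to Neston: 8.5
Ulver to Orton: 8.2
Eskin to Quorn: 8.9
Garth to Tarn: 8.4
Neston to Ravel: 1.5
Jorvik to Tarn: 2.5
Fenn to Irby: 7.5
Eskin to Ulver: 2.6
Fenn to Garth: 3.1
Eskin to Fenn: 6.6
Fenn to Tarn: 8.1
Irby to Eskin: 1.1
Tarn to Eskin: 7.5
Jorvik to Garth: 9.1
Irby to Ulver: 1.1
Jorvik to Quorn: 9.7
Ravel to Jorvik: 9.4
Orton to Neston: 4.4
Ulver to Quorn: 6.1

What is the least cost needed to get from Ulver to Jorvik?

Candidate routes:
Ulver → Jorvik: 9.7 = 9.7
Ulver → Irby → Tarn → Jorvik: 1.1+6.6+2.5 = 10.2
Cheapest is Ulver → Jorvik at $9.7.

$9.7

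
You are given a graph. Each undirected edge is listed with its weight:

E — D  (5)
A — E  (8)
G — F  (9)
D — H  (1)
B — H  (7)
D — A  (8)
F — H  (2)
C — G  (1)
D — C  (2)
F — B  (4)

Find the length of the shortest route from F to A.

Compare a few routes:
F → H → D → A: 2+1+8 = 11
F → B → H → D → A: 4+7+1+8 = 20
F → G → C → D → A: 9+1+2+8 = 20
F → H → D → E → A: 2+1+5+8 = 16
Cheapest is F → H → D → A at 11.

11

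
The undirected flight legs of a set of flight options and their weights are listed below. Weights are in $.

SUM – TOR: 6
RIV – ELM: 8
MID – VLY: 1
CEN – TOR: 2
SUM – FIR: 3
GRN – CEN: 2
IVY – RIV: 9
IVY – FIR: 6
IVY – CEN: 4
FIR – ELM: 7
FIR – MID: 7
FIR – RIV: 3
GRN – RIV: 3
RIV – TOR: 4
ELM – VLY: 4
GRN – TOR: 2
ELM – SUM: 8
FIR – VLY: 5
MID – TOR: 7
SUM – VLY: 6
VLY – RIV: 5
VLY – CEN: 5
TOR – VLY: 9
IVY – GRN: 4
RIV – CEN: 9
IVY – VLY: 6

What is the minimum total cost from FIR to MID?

$6

Shortest distances from FIR:
FIR: 0
RIV: 3  (via FIR)
SUM: 3  (via FIR)
VLY: 5  (via FIR)
MID: 6  (via VLY)
Shortest route: FIR → VLY → MID = $6.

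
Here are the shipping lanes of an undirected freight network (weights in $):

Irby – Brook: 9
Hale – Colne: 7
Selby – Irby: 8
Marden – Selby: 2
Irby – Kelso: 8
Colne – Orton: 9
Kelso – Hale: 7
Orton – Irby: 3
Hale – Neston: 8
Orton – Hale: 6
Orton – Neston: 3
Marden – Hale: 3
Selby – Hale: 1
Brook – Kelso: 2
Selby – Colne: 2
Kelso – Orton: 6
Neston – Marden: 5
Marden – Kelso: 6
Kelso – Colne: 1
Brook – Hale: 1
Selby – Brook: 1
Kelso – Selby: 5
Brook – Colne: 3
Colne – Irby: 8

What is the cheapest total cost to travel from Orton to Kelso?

$6

Candidate routes:
Orton → Kelso: 6 = 6
Orton → Hale → Brook → Kelso: 6+1+2 = 9
Cheapest is Orton → Kelso at $6.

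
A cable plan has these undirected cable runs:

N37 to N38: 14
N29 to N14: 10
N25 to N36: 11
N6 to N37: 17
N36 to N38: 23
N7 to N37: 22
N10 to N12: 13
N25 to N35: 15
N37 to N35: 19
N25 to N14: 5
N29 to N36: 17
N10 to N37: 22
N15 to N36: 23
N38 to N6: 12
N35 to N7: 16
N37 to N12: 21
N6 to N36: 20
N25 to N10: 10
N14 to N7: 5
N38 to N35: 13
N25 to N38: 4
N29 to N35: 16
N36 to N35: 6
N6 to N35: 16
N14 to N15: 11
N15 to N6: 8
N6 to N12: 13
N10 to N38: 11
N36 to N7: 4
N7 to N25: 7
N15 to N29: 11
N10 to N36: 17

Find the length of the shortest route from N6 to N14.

19

Candidate routes:
N6–N15–N14: 8+11 = 19
N6–N38–N25–N14: 12+4+5 = 21
The minimum is 19 via N6–N15–N14.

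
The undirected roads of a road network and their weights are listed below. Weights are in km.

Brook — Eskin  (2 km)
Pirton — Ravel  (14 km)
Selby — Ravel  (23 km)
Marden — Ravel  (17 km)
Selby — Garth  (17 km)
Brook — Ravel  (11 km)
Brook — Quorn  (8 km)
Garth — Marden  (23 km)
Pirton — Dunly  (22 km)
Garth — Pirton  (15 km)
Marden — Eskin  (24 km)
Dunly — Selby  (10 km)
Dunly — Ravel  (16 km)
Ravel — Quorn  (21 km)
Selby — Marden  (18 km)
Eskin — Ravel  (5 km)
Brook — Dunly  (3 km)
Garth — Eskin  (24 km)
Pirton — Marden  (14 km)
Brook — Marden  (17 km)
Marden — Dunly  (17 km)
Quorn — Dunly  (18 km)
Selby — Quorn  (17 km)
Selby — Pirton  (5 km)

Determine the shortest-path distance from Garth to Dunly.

27 km

Enumerating some paths:
Garth - Pirton - Dunly: 15+22 = 37
Garth - Pirton - Selby - Dunly: 15+5+10 = 30
Garth - Selby - Dunly: 17+10 = 27
Garth - Eskin - Brook - Dunly: 24+2+3 = 29
Cheapest is Garth - Selby - Dunly at 27 km.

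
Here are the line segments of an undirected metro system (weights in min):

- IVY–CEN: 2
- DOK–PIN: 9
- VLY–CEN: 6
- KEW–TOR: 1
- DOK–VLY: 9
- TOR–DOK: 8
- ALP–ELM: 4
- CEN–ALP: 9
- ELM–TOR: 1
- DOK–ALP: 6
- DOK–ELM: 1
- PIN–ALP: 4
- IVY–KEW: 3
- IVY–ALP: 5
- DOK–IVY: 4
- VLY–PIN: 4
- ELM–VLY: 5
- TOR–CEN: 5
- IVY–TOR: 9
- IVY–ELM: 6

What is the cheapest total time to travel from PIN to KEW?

Compare a few routes:
PIN → VLY → ELM → TOR → KEW: 4+5+1+1 = 11
PIN → ALP → ELM → TOR → KEW: 4+4+1+1 = 10
The minimum is 10 min via PIN → ALP → ELM → TOR → KEW.

10 min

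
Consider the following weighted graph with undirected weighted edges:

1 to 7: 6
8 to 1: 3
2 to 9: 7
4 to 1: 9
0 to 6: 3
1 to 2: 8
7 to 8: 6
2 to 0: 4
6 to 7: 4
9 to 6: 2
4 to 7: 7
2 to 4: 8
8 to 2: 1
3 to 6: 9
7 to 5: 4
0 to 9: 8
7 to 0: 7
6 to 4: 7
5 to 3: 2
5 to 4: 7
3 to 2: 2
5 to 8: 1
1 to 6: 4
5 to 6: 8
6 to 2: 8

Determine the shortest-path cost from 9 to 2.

Shortest distances from 9:
9: 0
6: 2  (via 9)
0: 5  (via 6)
1: 6  (via 6)
7: 6  (via 6)
2: 7  (via 9)
Shortest route: 9 → 2 = 7.

7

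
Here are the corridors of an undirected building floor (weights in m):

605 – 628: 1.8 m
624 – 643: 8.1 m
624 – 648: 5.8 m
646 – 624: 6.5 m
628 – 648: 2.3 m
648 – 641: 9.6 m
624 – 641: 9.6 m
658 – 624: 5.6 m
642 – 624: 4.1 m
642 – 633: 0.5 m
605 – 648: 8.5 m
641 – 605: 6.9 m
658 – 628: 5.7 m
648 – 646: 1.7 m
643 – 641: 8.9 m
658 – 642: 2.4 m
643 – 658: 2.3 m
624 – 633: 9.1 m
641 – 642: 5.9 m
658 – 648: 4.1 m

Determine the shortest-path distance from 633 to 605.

Running Dijkstra from 633:
633: 0
642: 0.5  (via 633)
658: 2.9  (via 642)
624: 4.6  (via 642)
643: 5.2  (via 658)
641: 6.4  (via 642)
648: 7  (via 658)
628: 8.6  (via 658)
646: 8.7  (via 648)
605: 10.4  (via 628)
Shortest route: 633–642–658–628–605 = 10.4 m.

10.4 m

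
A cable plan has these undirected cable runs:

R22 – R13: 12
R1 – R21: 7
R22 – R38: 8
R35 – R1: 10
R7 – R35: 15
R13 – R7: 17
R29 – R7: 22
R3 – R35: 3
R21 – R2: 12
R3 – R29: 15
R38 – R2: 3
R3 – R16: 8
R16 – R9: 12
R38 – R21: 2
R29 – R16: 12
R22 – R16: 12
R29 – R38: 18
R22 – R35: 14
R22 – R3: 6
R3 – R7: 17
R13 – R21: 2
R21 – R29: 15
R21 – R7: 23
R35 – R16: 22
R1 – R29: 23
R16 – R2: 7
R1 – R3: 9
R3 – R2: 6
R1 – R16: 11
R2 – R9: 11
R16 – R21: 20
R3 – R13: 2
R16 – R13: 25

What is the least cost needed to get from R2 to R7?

23

Candidate routes:
R2 → R3 → R7: 6+17 = 23
R2 → R38 → R21 → R13 → R7: 3+2+2+17 = 24
Cheapest is R2 → R3 → R7 at 23.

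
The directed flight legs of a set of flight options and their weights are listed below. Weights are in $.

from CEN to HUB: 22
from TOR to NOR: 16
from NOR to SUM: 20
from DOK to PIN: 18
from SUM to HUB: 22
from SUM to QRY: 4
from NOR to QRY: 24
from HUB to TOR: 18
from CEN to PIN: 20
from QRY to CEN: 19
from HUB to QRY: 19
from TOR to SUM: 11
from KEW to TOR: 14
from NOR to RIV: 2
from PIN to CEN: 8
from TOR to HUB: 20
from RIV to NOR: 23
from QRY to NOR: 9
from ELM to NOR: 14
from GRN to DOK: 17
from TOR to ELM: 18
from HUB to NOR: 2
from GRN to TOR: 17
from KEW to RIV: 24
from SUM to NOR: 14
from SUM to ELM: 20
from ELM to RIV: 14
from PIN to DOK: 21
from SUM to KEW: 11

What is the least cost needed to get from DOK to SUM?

Shortest distances from DOK:
DOK: 0
PIN: 18  (via DOK)
CEN: 26  (via PIN)
HUB: 48  (via CEN)
NOR: 50  (via HUB)
RIV: 52  (via NOR)
TOR: 66  (via HUB)
QRY: 67  (via HUB)
SUM: 70  (via NOR)
Shortest route: DOK → PIN → CEN → HUB → NOR → SUM = $70.

$70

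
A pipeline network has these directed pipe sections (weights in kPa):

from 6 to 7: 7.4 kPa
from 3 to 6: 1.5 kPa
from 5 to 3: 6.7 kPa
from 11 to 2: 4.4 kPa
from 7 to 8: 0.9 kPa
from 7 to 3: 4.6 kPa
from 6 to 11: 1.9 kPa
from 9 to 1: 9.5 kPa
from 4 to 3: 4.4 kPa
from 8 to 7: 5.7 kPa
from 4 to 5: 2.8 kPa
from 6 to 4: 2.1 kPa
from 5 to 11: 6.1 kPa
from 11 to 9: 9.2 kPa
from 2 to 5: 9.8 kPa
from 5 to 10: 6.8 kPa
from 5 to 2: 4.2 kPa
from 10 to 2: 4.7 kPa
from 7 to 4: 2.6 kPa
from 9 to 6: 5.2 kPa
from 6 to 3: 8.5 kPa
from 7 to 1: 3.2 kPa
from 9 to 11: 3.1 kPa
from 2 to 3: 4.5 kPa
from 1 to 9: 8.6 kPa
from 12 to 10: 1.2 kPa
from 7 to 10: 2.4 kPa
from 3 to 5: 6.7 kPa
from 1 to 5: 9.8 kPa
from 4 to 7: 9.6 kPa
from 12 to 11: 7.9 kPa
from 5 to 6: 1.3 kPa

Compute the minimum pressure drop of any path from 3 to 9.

Candidate routes:
3–6–7–1–9: 1.5+7.4+3.2+8.6 = 20.7
3–6–4–5–11–9: 1.5+2.1+2.8+6.1+9.2 = 21.7
3–5–6–11–9: 6.7+1.3+1.9+9.2 = 19.1
3–6–11–9: 1.5+1.9+9.2 = 12.6
The minimum is 12.6 kPa via 3–6–11–9.

12.6 kPa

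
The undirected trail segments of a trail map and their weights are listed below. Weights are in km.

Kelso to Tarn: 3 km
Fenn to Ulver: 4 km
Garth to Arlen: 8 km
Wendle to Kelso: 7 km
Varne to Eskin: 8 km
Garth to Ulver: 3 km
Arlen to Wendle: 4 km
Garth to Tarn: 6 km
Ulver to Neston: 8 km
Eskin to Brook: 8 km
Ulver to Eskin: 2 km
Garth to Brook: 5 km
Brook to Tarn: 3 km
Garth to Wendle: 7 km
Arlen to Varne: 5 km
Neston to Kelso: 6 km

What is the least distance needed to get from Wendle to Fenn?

Running Dijkstra from Wendle:
Wendle: 0
Arlen: 4  (via Wendle)
Garth: 7  (via Wendle)
Kelso: 7  (via Wendle)
Varne: 9  (via Arlen)
Ulver: 10  (via Garth)
Tarn: 10  (via Kelso)
Eskin: 12  (via Ulver)
Brook: 12  (via Garth)
Neston: 13  (via Kelso)
Fenn: 14  (via Ulver)
Shortest route: Wendle → Garth → Ulver → Fenn = 14 km.

14 km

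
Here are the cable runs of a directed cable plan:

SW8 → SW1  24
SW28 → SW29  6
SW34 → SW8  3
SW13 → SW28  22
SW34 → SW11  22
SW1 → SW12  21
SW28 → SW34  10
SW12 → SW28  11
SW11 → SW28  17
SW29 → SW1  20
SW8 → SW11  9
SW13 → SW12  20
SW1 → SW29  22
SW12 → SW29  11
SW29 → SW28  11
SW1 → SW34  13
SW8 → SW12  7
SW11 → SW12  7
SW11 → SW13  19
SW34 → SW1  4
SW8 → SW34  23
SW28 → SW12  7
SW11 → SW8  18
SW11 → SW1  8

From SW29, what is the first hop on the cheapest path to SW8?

Enumerating some paths:
SW29 → SW1 → SW34 → SW8: 20+13+3 = 36
SW29 → SW28 → SW34 → SW8: 11+10+3 = 24
Cheapest is SW29 → SW28 → SW34 → SW8 at 24.
So from SW29 the first move is to SW28.

SW28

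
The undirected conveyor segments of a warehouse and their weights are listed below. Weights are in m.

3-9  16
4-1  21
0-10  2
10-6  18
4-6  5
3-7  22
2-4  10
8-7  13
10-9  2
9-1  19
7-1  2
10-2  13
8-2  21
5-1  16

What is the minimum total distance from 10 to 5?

37 m

Settle nodes by increasing distance from 10:
10: 0
0: 2  (via 10)
9: 2  (via 10)
2: 13  (via 10)
3: 18  (via 9)
6: 18  (via 10)
1: 21  (via 9)
4: 23  (via 2)
7: 23  (via 1)
8: 34  (via 2)
5: 37  (via 1)
Shortest route: 10 → 9 → 1 → 5 = 37 m.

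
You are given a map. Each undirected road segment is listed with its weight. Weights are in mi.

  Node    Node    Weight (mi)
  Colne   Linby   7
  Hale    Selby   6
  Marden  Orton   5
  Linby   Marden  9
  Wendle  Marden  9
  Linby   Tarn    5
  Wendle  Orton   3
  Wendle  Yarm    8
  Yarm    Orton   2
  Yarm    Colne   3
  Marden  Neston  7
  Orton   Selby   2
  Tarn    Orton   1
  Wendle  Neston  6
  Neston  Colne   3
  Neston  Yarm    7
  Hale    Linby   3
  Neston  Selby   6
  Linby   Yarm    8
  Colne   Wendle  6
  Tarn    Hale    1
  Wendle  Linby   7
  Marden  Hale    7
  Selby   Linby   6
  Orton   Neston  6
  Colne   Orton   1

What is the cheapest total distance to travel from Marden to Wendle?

Compare a few routes:
Marden - Wendle: 9 = 9
Marden - Orton - Wendle: 5+3 = 8
Cheapest is Marden - Orton - Wendle at 8 mi.

8 mi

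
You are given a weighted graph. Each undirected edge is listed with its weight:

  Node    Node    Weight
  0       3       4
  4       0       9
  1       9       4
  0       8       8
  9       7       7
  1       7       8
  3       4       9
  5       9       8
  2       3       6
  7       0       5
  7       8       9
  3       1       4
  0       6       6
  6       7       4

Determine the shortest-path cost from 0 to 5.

Candidate routes:
0 - 7 - 1 - 9 - 5: 5+8+4+8 = 25
0 - 6 - 7 - 1 - 9 - 5: 6+4+8+4+8 = 30
0 - 6 - 7 - 9 - 5: 6+4+7+8 = 25
0 - 7 - 9 - 5: 5+7+8 = 20
The minimum is 20 via 0 - 7 - 9 - 5.

20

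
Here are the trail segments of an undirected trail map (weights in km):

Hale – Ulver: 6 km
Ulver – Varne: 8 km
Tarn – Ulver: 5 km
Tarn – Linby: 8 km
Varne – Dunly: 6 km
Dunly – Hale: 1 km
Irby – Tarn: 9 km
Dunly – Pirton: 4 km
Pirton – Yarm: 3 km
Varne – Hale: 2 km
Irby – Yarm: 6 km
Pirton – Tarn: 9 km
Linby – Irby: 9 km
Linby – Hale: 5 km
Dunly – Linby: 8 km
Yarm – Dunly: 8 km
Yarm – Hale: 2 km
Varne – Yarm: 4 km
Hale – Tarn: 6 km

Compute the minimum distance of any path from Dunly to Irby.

9 km

Running Dijkstra from Dunly:
Dunly: 0
Hale: 1  (via Dunly)
Varne: 3  (via Hale)
Yarm: 3  (via Hale)
Pirton: 4  (via Dunly)
Linby: 6  (via Hale)
Ulver: 7  (via Hale)
Tarn: 7  (via Hale)
Irby: 9  (via Yarm)
Shortest route: Dunly → Hale → Yarm → Irby = 9 km.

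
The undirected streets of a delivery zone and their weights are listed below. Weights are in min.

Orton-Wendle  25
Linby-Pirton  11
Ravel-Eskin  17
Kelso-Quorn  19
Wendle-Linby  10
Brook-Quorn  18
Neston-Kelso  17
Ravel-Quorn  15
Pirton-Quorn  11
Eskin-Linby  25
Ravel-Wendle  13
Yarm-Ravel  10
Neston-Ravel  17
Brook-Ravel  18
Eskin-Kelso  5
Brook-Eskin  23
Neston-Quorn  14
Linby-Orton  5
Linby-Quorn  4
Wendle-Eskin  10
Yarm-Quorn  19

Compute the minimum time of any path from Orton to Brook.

Enumerating some paths:
Orton - Linby - Pirton - Quorn - Brook: 5+11+11+18 = 45
Orton - Linby - Quorn - Brook: 5+4+18 = 27
Orton - Linby - Quorn - Ravel - Brook: 5+4+15+18 = 42
Orton - Linby - Wendle - Ravel - Brook: 5+10+13+18 = 46
The minimum is 27 min via Orton - Linby - Quorn - Brook.

27 min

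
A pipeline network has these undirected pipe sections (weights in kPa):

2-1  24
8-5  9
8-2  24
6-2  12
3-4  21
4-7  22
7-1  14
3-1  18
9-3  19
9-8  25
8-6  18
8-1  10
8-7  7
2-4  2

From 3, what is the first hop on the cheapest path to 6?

4

Candidate routes:
3–1–8–6: 18+10+18 = 46
3–1–2–6: 18+24+12 = 54
3–4–2–6: 21+2+12 = 35
Cheapest is 3–4–2–6 at 35 kPa.
So from 3 the first move is to 4.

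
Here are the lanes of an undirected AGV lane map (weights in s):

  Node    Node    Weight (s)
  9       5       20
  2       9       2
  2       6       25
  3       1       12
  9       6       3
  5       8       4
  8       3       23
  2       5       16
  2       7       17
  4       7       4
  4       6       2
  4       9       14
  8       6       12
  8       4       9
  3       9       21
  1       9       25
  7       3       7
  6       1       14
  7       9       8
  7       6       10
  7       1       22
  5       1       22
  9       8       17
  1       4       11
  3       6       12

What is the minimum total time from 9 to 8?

14 s

Shortest distances from 9:
9: 0
2: 2  (via 9)
6: 3  (via 9)
4: 5  (via 6)
7: 8  (via 9)
8: 14  (via 4)
Shortest route: 9 → 6 → 4 → 8 = 14 s.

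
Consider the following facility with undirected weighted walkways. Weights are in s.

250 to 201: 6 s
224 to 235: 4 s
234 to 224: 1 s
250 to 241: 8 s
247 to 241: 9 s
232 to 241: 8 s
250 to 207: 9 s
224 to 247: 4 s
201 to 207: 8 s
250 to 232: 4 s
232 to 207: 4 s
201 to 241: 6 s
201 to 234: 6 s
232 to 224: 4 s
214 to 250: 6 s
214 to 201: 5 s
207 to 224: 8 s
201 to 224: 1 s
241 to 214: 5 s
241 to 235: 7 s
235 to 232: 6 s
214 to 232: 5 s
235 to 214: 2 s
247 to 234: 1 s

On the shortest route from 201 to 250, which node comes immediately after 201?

250

Candidate routes:
201–224–232–250: 1+4+4 = 9
201–250: 6 = 6
Cheapest is 201–250 at 6 s.
So from 201 the first move is to 250.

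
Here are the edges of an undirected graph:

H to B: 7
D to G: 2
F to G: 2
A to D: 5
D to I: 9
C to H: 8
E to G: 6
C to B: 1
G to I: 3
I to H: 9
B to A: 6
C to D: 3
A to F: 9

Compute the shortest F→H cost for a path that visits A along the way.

Shortest F→A: F → A = 9
Best A to H: A → B → H costing 13
Total via A: 9 + 13 = 22.

22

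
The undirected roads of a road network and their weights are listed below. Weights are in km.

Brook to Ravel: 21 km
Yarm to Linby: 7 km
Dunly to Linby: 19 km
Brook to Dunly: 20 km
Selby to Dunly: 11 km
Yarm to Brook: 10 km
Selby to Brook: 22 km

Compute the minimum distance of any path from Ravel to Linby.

38 km

Enumerating some paths:
Ravel → Brook → Yarm → Linby: 21+10+7 = 38
Ravel → Brook → Dunly → Linby: 21+20+19 = 60
Ravel → Brook → Selby → Dunly → Linby: 21+22+11+19 = 73
Cheapest is Ravel → Brook → Yarm → Linby at 38 km.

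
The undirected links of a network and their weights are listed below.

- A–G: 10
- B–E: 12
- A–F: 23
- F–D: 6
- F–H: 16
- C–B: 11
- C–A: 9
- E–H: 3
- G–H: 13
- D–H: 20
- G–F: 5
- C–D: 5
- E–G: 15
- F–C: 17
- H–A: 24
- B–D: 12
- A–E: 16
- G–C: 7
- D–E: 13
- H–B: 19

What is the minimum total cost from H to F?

Candidate routes:
H - F: 16 = 16
H - G - F: 13+5 = 18
Cheapest is H - F at 16.

16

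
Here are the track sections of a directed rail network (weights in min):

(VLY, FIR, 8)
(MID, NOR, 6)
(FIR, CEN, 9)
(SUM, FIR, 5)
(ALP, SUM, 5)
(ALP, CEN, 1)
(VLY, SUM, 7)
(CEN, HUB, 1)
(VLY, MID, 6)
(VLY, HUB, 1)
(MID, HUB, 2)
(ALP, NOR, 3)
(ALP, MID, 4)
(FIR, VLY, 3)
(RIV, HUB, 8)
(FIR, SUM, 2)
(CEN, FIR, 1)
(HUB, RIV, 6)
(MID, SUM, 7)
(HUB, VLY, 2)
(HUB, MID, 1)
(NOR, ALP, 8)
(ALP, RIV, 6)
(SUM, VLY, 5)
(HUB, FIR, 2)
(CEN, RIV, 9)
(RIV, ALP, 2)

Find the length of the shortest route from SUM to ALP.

Settle nodes by increasing distance from SUM:
SUM: 0
FIR: 5  (via SUM)
VLY: 5  (via SUM)
HUB: 6  (via VLY)
MID: 7  (via HUB)
RIV: 12  (via HUB)
NOR: 13  (via MID)
ALP: 14  (via RIV)
Shortest route: SUM–VLY–HUB–RIV–ALP = 14 min.

14 min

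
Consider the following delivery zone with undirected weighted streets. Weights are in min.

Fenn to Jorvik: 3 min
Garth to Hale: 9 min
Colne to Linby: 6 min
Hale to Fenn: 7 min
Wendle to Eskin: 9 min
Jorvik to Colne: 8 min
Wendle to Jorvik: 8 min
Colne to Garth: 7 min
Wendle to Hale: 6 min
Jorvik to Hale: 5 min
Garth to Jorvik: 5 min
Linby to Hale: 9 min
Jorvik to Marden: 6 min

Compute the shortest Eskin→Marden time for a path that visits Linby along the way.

44 min

Shortest Eskin→Linby: Eskin → Wendle → Hale → Linby = 24
Shortest Linby→Marden: Linby → Colne → Jorvik → Marden = 20
Total via Linby: 24 + 20 = 44 min.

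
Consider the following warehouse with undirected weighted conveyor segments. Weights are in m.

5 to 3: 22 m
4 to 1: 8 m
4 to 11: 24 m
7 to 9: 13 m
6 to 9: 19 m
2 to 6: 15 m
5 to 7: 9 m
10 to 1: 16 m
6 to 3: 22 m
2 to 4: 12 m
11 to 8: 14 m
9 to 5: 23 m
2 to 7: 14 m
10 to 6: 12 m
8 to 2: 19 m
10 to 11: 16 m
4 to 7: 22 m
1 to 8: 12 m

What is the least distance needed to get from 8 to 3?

Running Dijkstra from 8:
8: 0
1: 12  (via 8)
11: 14  (via 8)
2: 19  (via 8)
4: 20  (via 1)
10: 28  (via 1)
7: 33  (via 2)
6: 34  (via 2)
5: 42  (via 7)
9: 46  (via 7)
3: 56  (via 6)
Shortest route: 8–2–6–3 = 56 m.

56 m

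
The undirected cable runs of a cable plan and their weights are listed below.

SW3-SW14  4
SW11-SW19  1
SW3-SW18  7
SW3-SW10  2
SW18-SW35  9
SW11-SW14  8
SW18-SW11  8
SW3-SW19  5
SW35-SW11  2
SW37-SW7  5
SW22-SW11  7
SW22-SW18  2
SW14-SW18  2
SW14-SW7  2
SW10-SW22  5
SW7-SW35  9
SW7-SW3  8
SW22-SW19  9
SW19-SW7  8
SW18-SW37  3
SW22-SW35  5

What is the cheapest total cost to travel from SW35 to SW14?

9

Settle nodes by increasing distance from SW35:
SW35: 0
SW11: 2  (via SW35)
SW19: 3  (via SW11)
SW22: 5  (via SW35)
SW18: 7  (via SW22)
SW3: 8  (via SW19)
SW14: 9  (via SW18)
Shortest route: SW35 → SW22 → SW18 → SW14 = 9.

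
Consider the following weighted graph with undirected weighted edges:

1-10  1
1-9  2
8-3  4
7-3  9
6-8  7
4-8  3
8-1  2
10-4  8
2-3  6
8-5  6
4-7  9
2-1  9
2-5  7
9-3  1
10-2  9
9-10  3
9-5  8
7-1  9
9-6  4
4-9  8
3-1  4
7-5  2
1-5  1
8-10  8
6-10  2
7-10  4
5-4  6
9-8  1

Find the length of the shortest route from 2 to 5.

7

Enumerating some paths:
2 - 1 - 5: 9+1 = 10
2 - 3 - 9 - 1 - 5: 6+1+2+1 = 10
2 - 5: 7 = 7
The minimum is 7 via 2 - 5.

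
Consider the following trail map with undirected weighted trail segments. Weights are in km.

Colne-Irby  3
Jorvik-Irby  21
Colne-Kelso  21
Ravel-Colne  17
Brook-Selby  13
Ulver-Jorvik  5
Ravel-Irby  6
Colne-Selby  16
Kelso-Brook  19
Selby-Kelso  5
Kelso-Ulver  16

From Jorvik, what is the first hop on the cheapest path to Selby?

Enumerating some paths:
Jorvik → Irby → Colne → Selby: 21+3+16 = 40
Jorvik → Ulver → Kelso → Selby: 5+16+5 = 26
Cheapest is Jorvik → Ulver → Kelso → Selby at 26 km.
So from Jorvik the first move is to Ulver.

Ulver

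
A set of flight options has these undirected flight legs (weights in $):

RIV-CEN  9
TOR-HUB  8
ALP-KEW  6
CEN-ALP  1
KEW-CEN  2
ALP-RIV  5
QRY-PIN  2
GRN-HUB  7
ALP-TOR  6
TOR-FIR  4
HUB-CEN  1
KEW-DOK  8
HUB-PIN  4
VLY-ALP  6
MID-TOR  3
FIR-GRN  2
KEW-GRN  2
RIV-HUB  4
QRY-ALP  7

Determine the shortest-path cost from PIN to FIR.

$11

Compare a few routes:
PIN–HUB–CEN–KEW–GRN–FIR: 4+1+2+2+2 = 11
PIN–HUB–GRN–FIR: 4+7+2 = 13
The minimum is $11 via PIN–HUB–CEN–KEW–GRN–FIR.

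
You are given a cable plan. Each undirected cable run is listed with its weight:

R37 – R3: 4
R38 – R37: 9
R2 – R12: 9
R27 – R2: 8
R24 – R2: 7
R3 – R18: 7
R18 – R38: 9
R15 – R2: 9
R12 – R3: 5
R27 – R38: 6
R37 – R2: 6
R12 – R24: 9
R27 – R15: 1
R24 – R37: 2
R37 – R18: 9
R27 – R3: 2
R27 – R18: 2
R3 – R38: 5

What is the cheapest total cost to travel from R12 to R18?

9

Candidate routes:
R12–R3–R18: 5+7 = 12
R12–R3–R27–R18: 5+2+2 = 9
R12–R3–R37–R18: 5+4+9 = 18
Cheapest is R12–R3–R27–R18 at 9.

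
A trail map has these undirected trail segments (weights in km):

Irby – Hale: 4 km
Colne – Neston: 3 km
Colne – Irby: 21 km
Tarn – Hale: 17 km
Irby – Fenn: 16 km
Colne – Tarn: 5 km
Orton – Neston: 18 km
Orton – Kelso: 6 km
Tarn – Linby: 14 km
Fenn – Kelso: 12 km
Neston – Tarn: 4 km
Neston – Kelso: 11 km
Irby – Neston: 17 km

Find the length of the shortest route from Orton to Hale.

38 km

Settle nodes by increasing distance from Orton:
Orton: 0
Kelso: 6  (via Orton)
Neston: 17  (via Kelso)
Fenn: 18  (via Kelso)
Colne: 20  (via Neston)
Tarn: 21  (via Neston)
Irby: 34  (via Neston)
Linby: 35  (via Tarn)
Hale: 38  (via Tarn)
Shortest route: Orton → Kelso → Neston → Tarn → Hale = 38 km.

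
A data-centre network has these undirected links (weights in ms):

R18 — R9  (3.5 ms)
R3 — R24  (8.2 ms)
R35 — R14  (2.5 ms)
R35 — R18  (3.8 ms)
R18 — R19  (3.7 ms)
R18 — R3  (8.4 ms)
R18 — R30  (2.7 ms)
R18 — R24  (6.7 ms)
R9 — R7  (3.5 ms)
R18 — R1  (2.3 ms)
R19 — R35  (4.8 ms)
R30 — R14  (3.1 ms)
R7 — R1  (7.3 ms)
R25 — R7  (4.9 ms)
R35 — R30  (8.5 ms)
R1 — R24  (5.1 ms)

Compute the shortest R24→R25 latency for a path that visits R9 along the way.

Shortest R24→R9: R24–R18–R9 = 10.2
Best R9 to R25: R9–R7–R25 costing 8.4
Total via R9: 10.2 + 8.4 = 18.6 ms.

18.6 ms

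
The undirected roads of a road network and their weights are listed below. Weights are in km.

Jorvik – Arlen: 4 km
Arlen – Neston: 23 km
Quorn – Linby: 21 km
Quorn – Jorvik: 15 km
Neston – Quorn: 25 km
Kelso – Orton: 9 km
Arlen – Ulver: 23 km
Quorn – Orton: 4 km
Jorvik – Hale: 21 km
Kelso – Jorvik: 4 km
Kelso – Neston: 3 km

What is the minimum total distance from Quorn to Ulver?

42 km

Shortest distances from Quorn:
Quorn: 0
Orton: 4  (via Quorn)
Kelso: 13  (via Orton)
Jorvik: 15  (via Quorn)
Neston: 16  (via Kelso)
Arlen: 19  (via Jorvik)
Linby: 21  (via Quorn)
Hale: 36  (via Jorvik)
Ulver: 42  (via Arlen)
Shortest route: Quorn–Jorvik–Arlen–Ulver = 42 km.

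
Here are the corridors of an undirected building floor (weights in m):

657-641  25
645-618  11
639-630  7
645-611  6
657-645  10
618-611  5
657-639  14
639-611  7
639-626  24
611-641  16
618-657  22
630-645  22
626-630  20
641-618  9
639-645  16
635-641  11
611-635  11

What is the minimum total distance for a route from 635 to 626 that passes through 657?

Best 635 to 657: 635–611–645–657 costing 27
Shortest 657→626: 657–639–626 = 38
Total via 657: 27 + 38 = 65 m.

65 m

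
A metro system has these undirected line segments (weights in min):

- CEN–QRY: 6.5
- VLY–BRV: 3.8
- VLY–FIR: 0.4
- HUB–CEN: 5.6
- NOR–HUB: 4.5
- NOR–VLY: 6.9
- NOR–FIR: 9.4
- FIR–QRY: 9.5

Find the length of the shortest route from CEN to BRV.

Running Dijkstra from CEN:
CEN: 0
HUB: 5.6  (via CEN)
QRY: 6.5  (via CEN)
NOR: 10.1  (via HUB)
FIR: 16  (via QRY)
VLY: 16.4  (via FIR)
BRV: 20.2  (via VLY)
Shortest route: CEN → QRY → FIR → VLY → BRV = 20.2 min.

20.2 min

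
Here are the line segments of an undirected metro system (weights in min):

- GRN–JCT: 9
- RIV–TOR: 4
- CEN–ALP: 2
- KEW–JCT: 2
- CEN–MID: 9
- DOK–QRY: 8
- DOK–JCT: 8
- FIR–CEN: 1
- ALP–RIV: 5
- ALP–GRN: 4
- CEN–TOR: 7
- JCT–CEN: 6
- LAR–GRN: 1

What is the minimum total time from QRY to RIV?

29 min

Running Dijkstra from QRY:
QRY: 0
DOK: 8  (via QRY)
JCT: 16  (via DOK)
KEW: 18  (via JCT)
CEN: 22  (via JCT)
FIR: 23  (via CEN)
ALP: 24  (via CEN)
GRN: 25  (via JCT)
LAR: 26  (via GRN)
RIV: 29  (via ALP)
Shortest route: QRY → DOK → JCT → CEN → ALP → RIV = 29 min.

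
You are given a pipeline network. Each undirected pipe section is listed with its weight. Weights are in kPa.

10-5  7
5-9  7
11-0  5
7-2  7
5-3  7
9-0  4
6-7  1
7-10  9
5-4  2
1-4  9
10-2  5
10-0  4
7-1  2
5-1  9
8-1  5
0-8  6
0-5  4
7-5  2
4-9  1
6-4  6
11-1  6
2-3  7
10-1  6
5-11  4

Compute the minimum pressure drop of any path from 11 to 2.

13 kPa

Enumerating some paths:
11 - 0 - 10 - 2: 5+4+5 = 14
11 - 5 - 7 - 2: 4+2+7 = 13
11 - 1 - 7 - 2: 6+2+7 = 15
The minimum is 13 kPa via 11 - 5 - 7 - 2.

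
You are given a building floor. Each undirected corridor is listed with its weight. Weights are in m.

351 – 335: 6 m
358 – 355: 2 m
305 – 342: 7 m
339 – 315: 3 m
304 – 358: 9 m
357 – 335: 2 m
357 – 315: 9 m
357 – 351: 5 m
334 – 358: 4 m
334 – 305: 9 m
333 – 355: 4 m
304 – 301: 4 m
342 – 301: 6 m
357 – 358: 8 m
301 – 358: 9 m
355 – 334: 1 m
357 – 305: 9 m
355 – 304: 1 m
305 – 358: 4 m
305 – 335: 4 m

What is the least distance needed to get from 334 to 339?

Settle nodes by increasing distance from 334:
334: 0
355: 1  (via 334)
304: 2  (via 355)
358: 3  (via 355)
333: 5  (via 355)
301: 6  (via 304)
305: 7  (via 358)
357: 11  (via 358)
335: 11  (via 305)
342: 12  (via 301)
351: 16  (via 357)
315: 20  (via 357)
339: 23  (via 315)
Shortest route: 334 → 355 → 358 → 357 → 315 → 339 = 23 m.

23 m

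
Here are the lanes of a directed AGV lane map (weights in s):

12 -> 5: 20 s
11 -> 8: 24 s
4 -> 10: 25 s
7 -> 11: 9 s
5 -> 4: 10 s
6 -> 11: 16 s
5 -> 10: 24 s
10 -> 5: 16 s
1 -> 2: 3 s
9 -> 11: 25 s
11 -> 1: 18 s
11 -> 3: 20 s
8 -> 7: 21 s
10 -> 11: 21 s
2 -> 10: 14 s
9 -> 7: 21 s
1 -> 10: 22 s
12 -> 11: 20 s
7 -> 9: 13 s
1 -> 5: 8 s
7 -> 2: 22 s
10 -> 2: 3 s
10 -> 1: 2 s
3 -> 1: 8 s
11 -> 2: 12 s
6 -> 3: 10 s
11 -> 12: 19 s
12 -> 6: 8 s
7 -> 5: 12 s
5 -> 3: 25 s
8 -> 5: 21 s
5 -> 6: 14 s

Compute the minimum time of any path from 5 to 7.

Running Dijkstra from 5:
5: 0
4: 10  (via 5)
6: 14  (via 5)
3: 24  (via 6)
10: 24  (via 5)
1: 26  (via 10)
2: 27  (via 10)
11: 30  (via 6)
12: 49  (via 11)
8: 54  (via 11)
7: 75  (via 8)
Shortest route: 5–6–11–8–7 = 75 s.

75 s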